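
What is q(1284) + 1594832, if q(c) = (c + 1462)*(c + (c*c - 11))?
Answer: 4532299866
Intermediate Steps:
q(c) = (1462 + c)*(-11 + c + c²) (q(c) = (1462 + c)*(c + (c² - 11)) = (1462 + c)*(c + (-11 + c²)) = (1462 + c)*(-11 + c + c²))
q(1284) + 1594832 = (-16082 + 1284³ + 1451*1284 + 1463*1284²) + 1594832 = (-16082 + 2116874304 + 1863084 + 1463*1648656) + 1594832 = (-16082 + 2116874304 + 1863084 + 2411983728) + 1594832 = 4530705034 + 1594832 = 4532299866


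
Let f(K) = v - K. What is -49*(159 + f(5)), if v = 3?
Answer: -7693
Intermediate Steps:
f(K) = 3 - K
-49*(159 + f(5)) = -49*(159 + (3 - 1*5)) = -49*(159 + (3 - 5)) = -49*(159 - 2) = -49*157 = -7693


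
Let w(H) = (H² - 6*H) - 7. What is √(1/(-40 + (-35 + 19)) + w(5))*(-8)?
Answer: -2*I*√9422/7 ≈ -27.733*I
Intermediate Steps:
w(H) = -7 + H² - 6*H
√(1/(-40 + (-35 + 19)) + w(5))*(-8) = √(1/(-40 + (-35 + 19)) + (-7 + 5² - 6*5))*(-8) = √(1/(-40 - 16) + (-7 + 25 - 30))*(-8) = √(1/(-56) - 12)*(-8) = √(-1/56 - 12)*(-8) = √(-673/56)*(-8) = (I*√9422/28)*(-8) = -2*I*√9422/7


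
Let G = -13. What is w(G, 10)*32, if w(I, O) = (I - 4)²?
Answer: 9248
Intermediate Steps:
w(I, O) = (-4 + I)²
w(G, 10)*32 = (-4 - 13)²*32 = (-17)²*32 = 289*32 = 9248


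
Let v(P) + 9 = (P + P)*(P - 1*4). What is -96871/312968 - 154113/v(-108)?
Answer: -16858356259/2522835048 ≈ -6.6823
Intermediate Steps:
v(P) = -9 + 2*P*(-4 + P) (v(P) = -9 + (P + P)*(P - 1*4) = -9 + (2*P)*(P - 4) = -9 + (2*P)*(-4 + P) = -9 + 2*P*(-4 + P))
-96871/312968 - 154113/v(-108) = -96871/312968 - 154113/(-9 - 8*(-108) + 2*(-108)**2) = -96871*1/312968 - 154113/(-9 + 864 + 2*11664) = -96871/312968 - 154113/(-9 + 864 + 23328) = -96871/312968 - 154113/24183 = -96871/312968 - 154113*1/24183 = -96871/312968 - 51371/8061 = -16858356259/2522835048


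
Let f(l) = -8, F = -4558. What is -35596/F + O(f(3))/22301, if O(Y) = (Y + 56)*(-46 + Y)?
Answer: 391006030/50823979 ≈ 7.6933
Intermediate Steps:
O(Y) = (-46 + Y)*(56 + Y) (O(Y) = (56 + Y)*(-46 + Y) = (-46 + Y)*(56 + Y))
-35596/F + O(f(3))/22301 = -35596/(-4558) + (-2576 + (-8)² + 10*(-8))/22301 = -35596*(-1/4558) + (-2576 + 64 - 80)*(1/22301) = 17798/2279 - 2592*1/22301 = 17798/2279 - 2592/22301 = 391006030/50823979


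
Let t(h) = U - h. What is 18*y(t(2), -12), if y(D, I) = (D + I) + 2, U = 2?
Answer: -180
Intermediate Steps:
t(h) = 2 - h
y(D, I) = 2 + D + I
18*y(t(2), -12) = 18*(2 + (2 - 1*2) - 12) = 18*(2 + (2 - 2) - 12) = 18*(2 + 0 - 12) = 18*(-10) = -180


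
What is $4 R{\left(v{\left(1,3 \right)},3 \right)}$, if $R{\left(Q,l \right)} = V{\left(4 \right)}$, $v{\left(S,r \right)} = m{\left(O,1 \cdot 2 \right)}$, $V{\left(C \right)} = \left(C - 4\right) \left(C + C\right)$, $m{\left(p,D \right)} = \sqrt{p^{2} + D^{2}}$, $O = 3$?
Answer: $0$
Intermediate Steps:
$m{\left(p,D \right)} = \sqrt{D^{2} + p^{2}}$
$V{\left(C \right)} = 2 C \left(-4 + C\right)$ ($V{\left(C \right)} = \left(-4 + C\right) 2 C = 2 C \left(-4 + C\right)$)
$v{\left(S,r \right)} = \sqrt{13}$ ($v{\left(S,r \right)} = \sqrt{\left(1 \cdot 2\right)^{2} + 3^{2}} = \sqrt{2^{2} + 9} = \sqrt{4 + 9} = \sqrt{13}$)
$R{\left(Q,l \right)} = 0$ ($R{\left(Q,l \right)} = 2 \cdot 4 \left(-4 + 4\right) = 2 \cdot 4 \cdot 0 = 0$)
$4 R{\left(v{\left(1,3 \right)},3 \right)} = 4 \cdot 0 = 0$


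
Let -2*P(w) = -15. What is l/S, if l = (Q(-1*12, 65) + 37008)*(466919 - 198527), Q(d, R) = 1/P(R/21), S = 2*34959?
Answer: 24831717304/174795 ≈ 1.4206e+5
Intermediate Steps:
P(w) = 15/2 (P(w) = -1/2*(-15) = 15/2)
S = 69918
Q(d, R) = 2/15 (Q(d, R) = 1/(15/2) = 2/15)
l = 49663434608/5 (l = (2/15 + 37008)*(466919 - 198527) = (555122/15)*268392 = 49663434608/5 ≈ 9.9327e+9)
l/S = (49663434608/5)/69918 = (49663434608/5)*(1/69918) = 24831717304/174795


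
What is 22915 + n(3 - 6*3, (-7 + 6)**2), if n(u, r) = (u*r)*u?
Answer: 23140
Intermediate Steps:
n(u, r) = r*u**2 (n(u, r) = (r*u)*u = r*u**2)
22915 + n(3 - 6*3, (-7 + 6)**2) = 22915 + (-7 + 6)**2*(3 - 6*3)**2 = 22915 + (-1)**2*(3 - 18)**2 = 22915 + 1*(-15)**2 = 22915 + 1*225 = 22915 + 225 = 23140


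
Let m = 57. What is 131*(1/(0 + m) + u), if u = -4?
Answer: -29737/57 ≈ -521.70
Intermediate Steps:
131*(1/(0 + m) + u) = 131*(1/(0 + 57) - 4) = 131*(1/57 - 4) = 131*(-227/57) = -29737/57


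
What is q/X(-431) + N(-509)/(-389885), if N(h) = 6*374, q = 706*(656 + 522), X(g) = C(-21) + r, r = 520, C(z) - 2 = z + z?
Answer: 16212690053/9357240 ≈ 1732.6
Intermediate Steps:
C(z) = 2 + 2*z (C(z) = 2 + (z + z) = 2 + 2*z)
X(g) = 480 (X(g) = (2 + 2*(-21)) + 520 = (2 - 42) + 520 = -40 + 520 = 480)
q = 831668 (q = 706*1178 = 831668)
N(h) = 2244
q/X(-431) + N(-509)/(-389885) = 831668/480 + 2244/(-389885) = 831668*(1/480) + 2244*(-1/389885) = 207917/120 - 2244/389885 = 16212690053/9357240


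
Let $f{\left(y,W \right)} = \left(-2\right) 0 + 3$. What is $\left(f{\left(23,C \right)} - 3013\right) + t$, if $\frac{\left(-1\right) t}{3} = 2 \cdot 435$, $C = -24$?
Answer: $-5620$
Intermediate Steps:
$f{\left(y,W \right)} = 3$ ($f{\left(y,W \right)} = 0 + 3 = 3$)
$t = -2610$ ($t = - 3 \cdot 2 \cdot 435 = \left(-3\right) 870 = -2610$)
$\left(f{\left(23,C \right)} - 3013\right) + t = \left(3 - 3013\right) - 2610 = -3010 - 2610 = -5620$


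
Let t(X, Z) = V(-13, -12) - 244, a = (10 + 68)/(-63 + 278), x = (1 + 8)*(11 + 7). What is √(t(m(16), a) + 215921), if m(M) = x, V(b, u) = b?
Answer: 4*√13479 ≈ 464.40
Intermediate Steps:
x = 162 (x = 9*18 = 162)
a = 78/215 ≈ 0.36279
m(M) = 162
t(X, Z) = -257 (t(X, Z) = -13 - 244 = -257)
√(t(m(16), a) + 215921) = √(-257 + 215921) = √215664 = 4*√13479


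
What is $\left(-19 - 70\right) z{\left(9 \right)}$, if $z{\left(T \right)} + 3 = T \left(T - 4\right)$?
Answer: $-3738$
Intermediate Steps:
$z{\left(T \right)} = -3 + T \left(-4 + T\right)$ ($z{\left(T \right)} = -3 + T \left(T - 4\right) = -3 + T \left(-4 + T\right)$)
$\left(-19 - 70\right) z{\left(9 \right)} = \left(-19 - 70\right) \left(-3 + 9^{2} - 36\right) = - 89 \left(-3 + 81 - 36\right) = \left(-89\right) 42 = -3738$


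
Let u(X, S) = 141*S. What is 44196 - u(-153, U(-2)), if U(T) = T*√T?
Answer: 44196 + 282*I*√2 ≈ 44196.0 + 398.81*I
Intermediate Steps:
U(T) = T^(3/2)
44196 - u(-153, U(-2)) = 44196 - 141*(-2)^(3/2) = 44196 - 141*(-2*I*√2) = 44196 - (-282)*I*√2 = 44196 + 282*I*√2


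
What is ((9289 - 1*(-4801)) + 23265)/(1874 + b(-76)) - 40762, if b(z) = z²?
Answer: -62358389/1530 ≈ -40757.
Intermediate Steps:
((9289 - 1*(-4801)) + 23265)/(1874 + b(-76)) - 40762 = ((9289 - 1*(-4801)) + 23265)/(1874 + (-76)²) - 40762 = ((9289 + 4801) + 23265)/(1874 + 5776) - 40762 = (14090 + 23265)/7650 - 40762 = 37355*(1/7650) - 40762 = 7471/1530 - 40762 = -62358389/1530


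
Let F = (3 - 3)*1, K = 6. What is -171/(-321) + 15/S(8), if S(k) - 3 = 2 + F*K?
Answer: 378/107 ≈ 3.5327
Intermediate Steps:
F = 0 (F = 0*1 = 0)
S(k) = 5 (S(k) = 3 + (2 + 0*6) = 3 + (2 + 0) = 3 + 2 = 5)
-171/(-321) + 15/S(8) = -171/(-321) + 15/5 = -171*(-1/321) + 15*(⅕) = 57/107 + 3 = 378/107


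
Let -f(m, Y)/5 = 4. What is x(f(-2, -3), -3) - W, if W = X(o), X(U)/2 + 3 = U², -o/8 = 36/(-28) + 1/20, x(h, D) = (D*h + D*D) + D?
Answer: -151232/1225 ≈ -123.45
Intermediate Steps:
f(m, Y) = -20 (f(m, Y) = -5*4 = -20)
x(h, D) = D + D² + D*h (x(h, D) = (D*h + D²) + D = (D² + D*h) + D = D + D² + D*h)
o = 346/35 (o = -8*(36/(-28) + 1/20) = -8*(36*(-1/28) + 1*(1/20)) = -8*(-9/7 + 1/20) = -8*(-173/140) = 346/35 ≈ 9.8857)
X(U) = -6 + 2*U²
W = 232082/1225 (W = -6 + 2*(346/35)² = -6 + 2*(119716/1225) = -6 + 239432/1225 = 232082/1225 ≈ 189.45)
x(f(-2, -3), -3) - W = -3*(1 - 3 - 20) - 1*232082/1225 = -3*(-22) - 232082/1225 = 66 - 232082/1225 = -151232/1225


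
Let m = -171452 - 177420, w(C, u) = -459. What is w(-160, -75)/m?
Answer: 459/348872 ≈ 0.0013157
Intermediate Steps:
m = -348872
w(-160, -75)/m = -459/(-348872) = -459*(-1/348872) = 459/348872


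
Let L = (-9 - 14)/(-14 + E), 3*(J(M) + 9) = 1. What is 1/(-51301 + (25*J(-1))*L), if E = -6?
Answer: -6/309301 ≈ -1.9399e-5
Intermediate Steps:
J(M) = -26/3 (J(M) = -9 + (⅓)*1 = -9 + ⅓ = -26/3)
L = 23/20 (L = (-9 - 14)/(-14 - 6) = -23/(-20) = -23*(-1/20) = 23/20 ≈ 1.1500)
1/(-51301 + (25*J(-1))*L) = 1/(-51301 + (25*(-26/3))*(23/20)) = 1/(-51301 - 650/3*23/20) = 1/(-51301 - 1495/6) = 1/(-309301/6) = -6/309301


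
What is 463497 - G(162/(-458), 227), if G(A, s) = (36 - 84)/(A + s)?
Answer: 12028216143/25951 ≈ 4.6350e+5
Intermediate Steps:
G(A, s) = -48/(A + s)
463497 - G(162/(-458), 227) = 463497 - (-48)/(162/(-458) + 227) = 463497 - (-48)/(162*(-1/458) + 227) = 463497 - (-48)/(-81/229 + 227) = 463497 - (-48)/51902/229 = 463497 - (-48)*229/51902 = 463497 - 1*(-5496/25951) = 463497 + 5496/25951 = 12028216143/25951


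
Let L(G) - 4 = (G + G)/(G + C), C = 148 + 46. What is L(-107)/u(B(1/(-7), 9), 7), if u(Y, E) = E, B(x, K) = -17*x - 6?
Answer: 134/609 ≈ 0.22003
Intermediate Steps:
B(x, K) = -6 - 17*x
C = 194
L(G) = 4 + 2*G/(194 + G) (L(G) = 4 + (G + G)/(G + 194) = 4 + (2*G)/(194 + G) = 4 + 2*G/(194 + G))
L(-107)/u(B(1/(-7), 9), 7) = (2*(388 + 3*(-107))/(194 - 107))/7 = (2*(388 - 321)/87)*(⅐) = (2*(1/87)*67)*(⅐) = (134/87)*(⅐) = 134/609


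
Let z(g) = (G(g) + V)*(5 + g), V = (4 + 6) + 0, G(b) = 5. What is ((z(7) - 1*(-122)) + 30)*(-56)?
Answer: -18592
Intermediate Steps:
V = 10 (V = 10 + 0 = 10)
z(g) = 75 + 15*g (z(g) = (5 + 10)*(5 + g) = 15*(5 + g) = 75 + 15*g)
((z(7) - 1*(-122)) + 30)*(-56) = (((75 + 15*7) - 1*(-122)) + 30)*(-56) = (((75 + 105) + 122) + 30)*(-56) = ((180 + 122) + 30)*(-56) = (302 + 30)*(-56) = 332*(-56) = -18592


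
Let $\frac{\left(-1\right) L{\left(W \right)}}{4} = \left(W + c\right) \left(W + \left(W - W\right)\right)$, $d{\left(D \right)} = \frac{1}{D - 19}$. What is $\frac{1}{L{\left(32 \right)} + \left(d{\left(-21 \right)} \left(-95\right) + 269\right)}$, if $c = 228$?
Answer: $- \frac{8}{264069} \approx -3.0295 \cdot 10^{-5}$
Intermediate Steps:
$d{\left(D \right)} = \frac{1}{-19 + D}$
$L{\left(W \right)} = - 4 W \left(228 + W\right)$ ($L{\left(W \right)} = - 4 \left(W + 228\right) \left(W + \left(W - W\right)\right) = - 4 \left(228 + W\right) \left(W + 0\right) = - 4 \left(228 + W\right) W = - 4 W \left(228 + W\right)$)
$\frac{1}{L{\left(32 \right)} + \left(d{\left(-21 \right)} \left(-95\right) + 269\right)} = \frac{1}{\left(-4\right) 32 \left(228 + 32\right) + \left(\frac{1}{-19 - 21} \left(-95\right) + 269\right)} = \frac{1}{\left(-4\right) 32 \cdot 260 + \left(\frac{1}{-40} \left(-95\right) + 269\right)} = \frac{1}{-33280 + \left(\left(- \frac{1}{40}\right) \left(-95\right) + 269\right)} = \frac{1}{-33280 + \left(\frac{19}{8} + 269\right)} = \frac{1}{-33280 + \frac{2171}{8}} = \frac{1}{- \frac{264069}{8}} = - \frac{8}{264069}$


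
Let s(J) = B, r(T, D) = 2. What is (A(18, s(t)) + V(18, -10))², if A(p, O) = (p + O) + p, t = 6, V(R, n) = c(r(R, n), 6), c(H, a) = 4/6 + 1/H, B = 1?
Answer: 52441/36 ≈ 1456.7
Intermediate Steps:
c(H, a) = ⅔ + 1/H (c(H, a) = 4*(⅙) + 1/H = ⅔ + 1/H)
V(R, n) = 7/6 (V(R, n) = ⅔ + 1/2 = ⅔ + ½ = 7/6)
s(J) = 1
A(p, O) = O + 2*p (A(p, O) = (O + p) + p = O + 2*p)
(A(18, s(t)) + V(18, -10))² = ((1 + 2*18) + 7/6)² = ((1 + 36) + 7/6)² = (37 + 7/6)² = (229/6)² = 52441/36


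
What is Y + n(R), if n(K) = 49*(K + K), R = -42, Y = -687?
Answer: -4803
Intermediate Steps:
n(K) = 98*K (n(K) = 49*(2*K) = 98*K)
Y + n(R) = -687 + 98*(-42) = -687 - 4116 = -4803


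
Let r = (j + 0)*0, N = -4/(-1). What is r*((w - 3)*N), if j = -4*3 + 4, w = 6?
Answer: 0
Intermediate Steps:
j = -8 (j = -12 + 4 = -8)
N = 4 (N = -4*(-1) = 4)
r = 0 (r = (-8 + 0)*0 = -8*0 = 0)
r*((w - 3)*N) = 0*((6 - 3)*4) = 0*(3*4) = 0*12 = 0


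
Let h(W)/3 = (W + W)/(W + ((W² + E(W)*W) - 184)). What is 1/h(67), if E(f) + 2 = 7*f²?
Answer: 703193/134 ≈ 5247.7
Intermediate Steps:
E(f) = -2 + 7*f²
h(W) = 6*W/(-184 + W + W² + W*(-2 + 7*W²)) (h(W) = 3*((W + W)/(W + ((W² + (-2 + 7*W²)*W) - 184))) = 3*((2*W)/(W + ((W² + W*(-2 + 7*W²)) - 184))) = 3*((2*W)/(W + (-184 + W² + W*(-2 + 7*W²)))) = 3*((2*W)/(-184 + W + W² + W*(-2 + 7*W²))) = 3*(2*W/(-184 + W + W² + W*(-2 + 7*W²))) = 6*W/(-184 + W + W² + W*(-2 + 7*W²)))
1/h(67) = 1/(6*67/(-184 + 67² - 1*67 + 7*67³)) = 1/(6*67/(-184 + 4489 - 67 + 7*300763)) = 1/(6*67/(-184 + 4489 - 67 + 2105341)) = 1/(6*67/2109579) = 1/(6*67*(1/2109579)) = 1/(134/703193) = 703193/134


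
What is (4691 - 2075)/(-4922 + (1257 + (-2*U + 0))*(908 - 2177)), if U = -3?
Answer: -2616/1607669 ≈ -0.0016272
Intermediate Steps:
(4691 - 2075)/(-4922 + (1257 + (-2*U + 0))*(908 - 2177)) = (4691 - 2075)/(-4922 + (1257 + (-2*(-3) + 0))*(908 - 2177)) = 2616/(-4922 + (1257 + (6 + 0))*(-1269)) = 2616/(-4922 + (1257 + 6)*(-1269)) = 2616/(-4922 + 1263*(-1269)) = 2616/(-4922 - 1602747) = 2616/(-1607669) = 2616*(-1/1607669) = -2616/1607669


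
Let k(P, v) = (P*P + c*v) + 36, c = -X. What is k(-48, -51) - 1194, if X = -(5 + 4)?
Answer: 687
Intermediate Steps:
X = -9 (X = -1*9 = -9)
c = 9 (c = -1*(-9) = 9)
k(P, v) = 36 + P² + 9*v (k(P, v) = (P*P + 9*v) + 36 = (P² + 9*v) + 36 = 36 + P² + 9*v)
k(-48, -51) - 1194 = (36 + (-48)² + 9*(-51)) - 1194 = (36 + 2304 - 459) - 1194 = 1881 - 1194 = 687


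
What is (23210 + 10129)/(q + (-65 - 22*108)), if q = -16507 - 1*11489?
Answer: -33339/30437 ≈ -1.0953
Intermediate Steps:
q = -27996 (q = -16507 - 11489 = -27996)
(23210 + 10129)/(q + (-65 - 22*108)) = (23210 + 10129)/(-27996 + (-65 - 22*108)) = 33339/(-27996 + (-65 - 2376)) = 33339/(-27996 - 2441) = 33339/(-30437) = 33339*(-1/30437) = -33339/30437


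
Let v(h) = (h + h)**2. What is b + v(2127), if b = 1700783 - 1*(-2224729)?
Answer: 22022028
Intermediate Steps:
v(h) = 4*h**2 (v(h) = (2*h)**2 = 4*h**2)
b = 3925512 (b = 1700783 + 2224729 = 3925512)
b + v(2127) = 3925512 + 4*2127**2 = 3925512 + 4*4524129 = 3925512 + 18096516 = 22022028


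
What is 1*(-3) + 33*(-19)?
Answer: -630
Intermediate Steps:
1*(-3) + 33*(-19) = -3 - 627 = -630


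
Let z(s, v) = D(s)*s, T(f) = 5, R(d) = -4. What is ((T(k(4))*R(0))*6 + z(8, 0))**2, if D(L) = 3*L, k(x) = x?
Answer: 5184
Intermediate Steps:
z(s, v) = 3*s**2 (z(s, v) = (3*s)*s = 3*s**2)
((T(k(4))*R(0))*6 + z(8, 0))**2 = ((5*(-4))*6 + 3*8**2)**2 = (-20*6 + 3*64)**2 = (-120 + 192)**2 = 72**2 = 5184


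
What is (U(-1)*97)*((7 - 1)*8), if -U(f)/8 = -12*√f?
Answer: 446976*I ≈ 4.4698e+5*I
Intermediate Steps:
U(f) = 96*√f (U(f) = -(-96)*√f = 96*√f)
(U(-1)*97)*((7 - 1)*8) = ((96*√(-1))*97)*((7 - 1)*8) = ((96*I)*97)*(6*8) = (9312*I)*48 = 446976*I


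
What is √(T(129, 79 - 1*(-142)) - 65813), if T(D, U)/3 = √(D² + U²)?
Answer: √(-65813 + 3*√65482) ≈ 255.04*I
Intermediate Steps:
T(D, U) = 3*√(D² + U²)
√(T(129, 79 - 1*(-142)) - 65813) = √(3*√(129² + (79 - 1*(-142))²) - 65813) = √(3*√(16641 + (79 + 142)²) - 65813) = √(3*√(16641 + 221²) - 65813) = √(3*√(16641 + 48841) - 65813) = √(3*√65482 - 65813) = √(-65813 + 3*√65482)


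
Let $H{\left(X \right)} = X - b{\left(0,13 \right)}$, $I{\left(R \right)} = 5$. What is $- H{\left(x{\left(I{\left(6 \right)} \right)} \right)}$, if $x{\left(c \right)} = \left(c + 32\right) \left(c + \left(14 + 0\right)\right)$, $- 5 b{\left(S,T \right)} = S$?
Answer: $-703$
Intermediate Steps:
$b{\left(S,T \right)} = - \frac{S}{5}$
$x{\left(c \right)} = \left(14 + c\right) \left(32 + c\right)$ ($x{\left(c \right)} = \left(32 + c\right) \left(c + 14\right) = \left(32 + c\right) \left(14 + c\right) = \left(14 + c\right) \left(32 + c\right)$)
$H{\left(X \right)} = X$ ($H{\left(X \right)} = X - \left(- \frac{1}{5}\right) 0 = X - 0 = X + 0 = X$)
$- H{\left(x{\left(I{\left(6 \right)} \right)} \right)} = - (448 + 5^{2} + 46 \cdot 5) = - (448 + 25 + 230) = \left(-1\right) 703 = -703$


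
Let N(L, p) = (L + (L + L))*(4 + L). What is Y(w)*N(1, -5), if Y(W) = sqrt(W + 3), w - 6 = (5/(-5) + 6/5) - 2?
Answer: 18*sqrt(5) ≈ 40.249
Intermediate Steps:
N(L, p) = 3*L*(4 + L) (N(L, p) = (L + 2*L)*(4 + L) = (3*L)*(4 + L) = 3*L*(4 + L))
w = 21/5 (w = 6 + ((5/(-5) + 6/5) - 2) = 6 + ((5*(-1/5) + 6*(1/5)) - 2) = 6 + ((-1 + 6/5) - 2) = 6 + (1/5 - 2) = 6 - 9/5 = 21/5 ≈ 4.2000)
Y(W) = sqrt(3 + W)
Y(w)*N(1, -5) = sqrt(3 + 21/5)*(3*1*(4 + 1)) = sqrt(36/5)*(3*1*5) = (6*sqrt(5)/5)*15 = 18*sqrt(5)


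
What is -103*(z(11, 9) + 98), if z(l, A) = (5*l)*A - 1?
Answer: -60976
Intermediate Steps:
z(l, A) = -1 + 5*A*l (z(l, A) = 5*A*l - 1 = -1 + 5*A*l)
-103*(z(11, 9) + 98) = -103*((-1 + 5*9*11) + 98) = -103*((-1 + 495) + 98) = -103*(494 + 98) = -103*592 = -60976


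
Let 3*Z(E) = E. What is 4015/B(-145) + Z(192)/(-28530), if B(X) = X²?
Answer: 2264047/11996865 ≈ 0.18872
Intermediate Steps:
Z(E) = E/3
4015/B(-145) + Z(192)/(-28530) = 4015/((-145)²) + ((⅓)*192)/(-28530) = 4015/21025 + 64*(-1/28530) = 4015*(1/21025) - 32/14265 = 803/4205 - 32/14265 = 2264047/11996865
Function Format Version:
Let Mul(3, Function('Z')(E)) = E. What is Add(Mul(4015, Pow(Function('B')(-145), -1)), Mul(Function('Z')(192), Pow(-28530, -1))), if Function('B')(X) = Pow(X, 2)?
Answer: Rational(2264047, 11996865) ≈ 0.18872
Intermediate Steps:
Function('Z')(E) = Mul(Rational(1, 3), E)
Add(Mul(4015, Pow(Function('B')(-145), -1)), Mul(Function('Z')(192), Pow(-28530, -1))) = Add(Mul(4015, Pow(Pow(-145, 2), -1)), Mul(Mul(Rational(1, 3), 192), Pow(-28530, -1))) = Add(Mul(4015, Pow(21025, -1)), Mul(64, Rational(-1, 28530))) = Add(Mul(4015, Rational(1, 21025)), Rational(-32, 14265)) = Add(Rational(803, 4205), Rational(-32, 14265)) = Rational(2264047, 11996865)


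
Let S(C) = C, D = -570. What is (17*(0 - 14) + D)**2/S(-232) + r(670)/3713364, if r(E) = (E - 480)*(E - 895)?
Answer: -16835636059/5982642 ≈ -2814.1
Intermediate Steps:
r(E) = (-895 + E)*(-480 + E) (r(E) = (-480 + E)*(-895 + E) = (-895 + E)*(-480 + E))
(17*(0 - 14) + D)**2/S(-232) + r(670)/3713364 = (17*(0 - 14) - 570)**2/(-232) + (429600 + 670**2 - 1375*670)/3713364 = (17*(-14) - 570)**2*(-1/232) + (429600 + 448900 - 921250)*(1/3713364) = (-238 - 570)**2*(-1/232) - 42750*1/3713364 = (-808)**2*(-1/232) - 2375/206298 = 652864*(-1/232) - 2375/206298 = -81608/29 - 2375/206298 = -16835636059/5982642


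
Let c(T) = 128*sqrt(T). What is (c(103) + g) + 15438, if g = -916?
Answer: 14522 + 128*sqrt(103) ≈ 15821.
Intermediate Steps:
(c(103) + g) + 15438 = (128*sqrt(103) - 916) + 15438 = (-916 + 128*sqrt(103)) + 15438 = 14522 + 128*sqrt(103)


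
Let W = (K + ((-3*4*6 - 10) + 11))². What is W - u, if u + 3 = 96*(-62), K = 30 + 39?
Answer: 5959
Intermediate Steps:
K = 69
u = -5955 (u = -3 + 96*(-62) = -3 - 5952 = -5955)
W = 4 (W = (69 + ((-3*4*6 - 10) + 11))² = (69 + ((-12*6 - 10) + 11))² = (69 + ((-72 - 10) + 11))² = (69 + (-82 + 11))² = (69 - 71)² = (-2)² = 4)
W - u = 4 - 1*(-5955) = 4 + 5955 = 5959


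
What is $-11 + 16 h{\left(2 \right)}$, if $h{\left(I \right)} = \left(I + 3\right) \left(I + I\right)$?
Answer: $309$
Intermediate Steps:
$h{\left(I \right)} = 2 I \left(3 + I\right)$ ($h{\left(I \right)} = \left(3 + I\right) 2 I = 2 I \left(3 + I\right)$)
$-11 + 16 h{\left(2 \right)} = -11 + 16 \cdot 2 \cdot 2 \left(3 + 2\right) = -11 + 16 \cdot 2 \cdot 2 \cdot 5 = -11 + 16 \cdot 20 = -11 + 320 = 309$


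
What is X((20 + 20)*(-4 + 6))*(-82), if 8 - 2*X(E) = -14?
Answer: -902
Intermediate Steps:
X(E) = 11 (X(E) = 4 - 1/2*(-14) = 4 + 7 = 11)
X((20 + 20)*(-4 + 6))*(-82) = 11*(-82) = -902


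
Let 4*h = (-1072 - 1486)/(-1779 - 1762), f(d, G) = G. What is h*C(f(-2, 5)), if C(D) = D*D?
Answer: 31975/7082 ≈ 4.5150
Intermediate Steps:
C(D) = D**2
h = 1279/7082 (h = ((-1072 - 1486)/(-1779 - 1762))/4 = (-2558/(-3541))/4 = (-2558*(-1/3541))/4 = (1/4)*(2558/3541) = 1279/7082 ≈ 0.18060)
h*C(f(-2, 5)) = (1279/7082)*5**2 = (1279/7082)*25 = 31975/7082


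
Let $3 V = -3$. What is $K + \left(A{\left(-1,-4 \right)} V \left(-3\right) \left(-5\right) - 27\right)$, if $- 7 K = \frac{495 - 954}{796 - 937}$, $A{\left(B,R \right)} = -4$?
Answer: $\frac{10704}{329} \approx 32.535$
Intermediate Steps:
$V = -1$ ($V = \frac{1}{3} \left(-3\right) = -1$)
$K = - \frac{153}{329}$ ($K = - \frac{\left(495 - 954\right) \frac{1}{796 - 937}}{7} = - \frac{\left(-459\right) \frac{1}{-141}}{7} = - \frac{\left(-459\right) \left(- \frac{1}{141}\right)}{7} = \left(- \frac{1}{7}\right) \frac{153}{47} = - \frac{153}{329} \approx -0.46505$)
$K + \left(A{\left(-1,-4 \right)} V \left(-3\right) \left(-5\right) - 27\right) = - \frac{153}{329} - \left(27 + 4 \left(-1\right) \left(-3\right) \left(-5\right)\right) = - \frac{153}{329} - \left(27 + 4 \cdot 3 \left(-5\right)\right) = - \frac{153}{329} - -33 = - \frac{153}{329} + \left(60 - 27\right) = - \frac{153}{329} + 33 = \frac{10704}{329}$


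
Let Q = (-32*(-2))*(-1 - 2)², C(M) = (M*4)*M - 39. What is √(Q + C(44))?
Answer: 91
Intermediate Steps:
C(M) = -39 + 4*M² (C(M) = (4*M)*M - 39 = 4*M² - 39 = -39 + 4*M²)
Q = 576 (Q = 64*(-3)² = 64*9 = 576)
√(Q + C(44)) = √(576 + (-39 + 4*44²)) = √(576 + (-39 + 4*1936)) = √(576 + (-39 + 7744)) = √(576 + 7705) = √8281 = 91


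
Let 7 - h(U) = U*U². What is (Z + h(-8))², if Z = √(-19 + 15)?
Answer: 269357 + 2076*I ≈ 2.6936e+5 + 2076.0*I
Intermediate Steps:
Z = 2*I (Z = √(-4) = 2*I ≈ 2.0*I)
h(U) = 7 - U³ (h(U) = 7 - U*U² = 7 - U³)
(Z + h(-8))² = (2*I + (7 - 1*(-8)³))² = (2*I + (7 - 1*(-512)))² = (2*I + (7 + 512))² = (2*I + 519)² = (519 + 2*I)²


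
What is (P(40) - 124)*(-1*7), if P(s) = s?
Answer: 588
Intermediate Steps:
(P(40) - 124)*(-1*7) = (40 - 124)*(-1*7) = -84*(-7) = 588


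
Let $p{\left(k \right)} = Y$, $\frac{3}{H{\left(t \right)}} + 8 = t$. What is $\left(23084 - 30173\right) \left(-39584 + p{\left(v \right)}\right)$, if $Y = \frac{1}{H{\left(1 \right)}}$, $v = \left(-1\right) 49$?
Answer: $280627517$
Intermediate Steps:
$v = -49$
$H{\left(t \right)} = \frac{3}{-8 + t}$
$Y = - \frac{7}{3}$ ($Y = \frac{1}{3 \frac{1}{-8 + 1}} = \frac{1}{3 \frac{1}{-7}} = \frac{1}{3 \left(- \frac{1}{7}\right)} = \frac{1}{- \frac{3}{7}} = - \frac{7}{3} \approx -2.3333$)
$p{\left(k \right)} = - \frac{7}{3}$
$\left(23084 - 30173\right) \left(-39584 + p{\left(v \right)}\right) = \left(23084 - 30173\right) \left(-39584 - \frac{7}{3}\right) = \left(-7089\right) \left(- \frac{118759}{3}\right) = 280627517$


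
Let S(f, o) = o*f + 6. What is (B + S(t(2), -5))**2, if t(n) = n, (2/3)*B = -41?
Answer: 17161/4 ≈ 4290.3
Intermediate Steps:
B = -123/2 (B = (3/2)*(-41) = -123/2 ≈ -61.500)
S(f, o) = 6 + f*o (S(f, o) = f*o + 6 = 6 + f*o)
(B + S(t(2), -5))**2 = (-123/2 + (6 + 2*(-5)))**2 = (-123/2 + (6 - 10))**2 = (-123/2 - 4)**2 = (-131/2)**2 = 17161/4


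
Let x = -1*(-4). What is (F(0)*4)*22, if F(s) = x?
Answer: 352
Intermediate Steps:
x = 4
F(s) = 4
(F(0)*4)*22 = (4*4)*22 = 16*22 = 352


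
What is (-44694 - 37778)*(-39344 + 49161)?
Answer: -809627624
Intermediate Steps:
(-44694 - 37778)*(-39344 + 49161) = -82472*9817 = -809627624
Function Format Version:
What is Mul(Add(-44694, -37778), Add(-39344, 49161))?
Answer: -809627624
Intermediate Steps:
Mul(Add(-44694, -37778), Add(-39344, 49161)) = Mul(-82472, 9817) = -809627624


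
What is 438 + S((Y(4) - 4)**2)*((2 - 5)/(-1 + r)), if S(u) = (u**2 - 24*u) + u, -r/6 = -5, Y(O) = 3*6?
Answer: -89022/29 ≈ -3069.7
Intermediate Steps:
Y(O) = 18
r = 30 (r = -6*(-5) = 30)
S(u) = u**2 - 23*u
438 + S((Y(4) - 4)**2)*((2 - 5)/(-1 + r)) = 438 + ((18 - 4)**2*(-23 + (18 - 4)**2))*((2 - 5)/(-1 + 30)) = 438 + (14**2*(-23 + 14**2))*(-3/29) = 438 + (196*(-23 + 196))*(-3*1/29) = 438 + (196*173)*(-3/29) = 438 + 33908*(-3/29) = 438 - 101724/29 = -89022/29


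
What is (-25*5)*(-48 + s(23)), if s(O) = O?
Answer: 3125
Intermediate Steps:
(-25*5)*(-48 + s(23)) = (-25*5)*(-48 + 23) = -125*(-25) = 3125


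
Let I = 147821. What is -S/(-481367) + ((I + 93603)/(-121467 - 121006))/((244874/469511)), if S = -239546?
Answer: -4913333006898870/2041523293837181 ≈ -2.4067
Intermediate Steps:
-S/(-481367) + ((I + 93603)/(-121467 - 121006))/((244874/469511)) = -1*(-239546)/(-481367) + ((147821 + 93603)/(-121467 - 121006))/((244874/469511)) = 239546*(-1/481367) + (241424/(-242473))/((244874*(1/469511))) = -239546/481367 + (241424*(-1/242473))/(34982/67073) = -239546/481367 - 241424/242473*67073/34982 = -239546/481367 - 8096515976/4241095243 = -4913333006898870/2041523293837181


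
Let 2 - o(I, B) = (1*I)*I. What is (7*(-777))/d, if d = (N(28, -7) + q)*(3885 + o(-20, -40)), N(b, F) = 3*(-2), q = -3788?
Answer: 777/1889954 ≈ 0.00041112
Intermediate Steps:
o(I, B) = 2 - I² (o(I, B) = 2 - 1*I*I = 2 - I*I = 2 - I²)
N(b, F) = -6
d = -13229678 (d = (-6 - 3788)*(3885 + (2 - 1*(-20)²)) = -3794*(3885 + (2 - 1*400)) = -3794*(3885 + (2 - 400)) = -3794*(3885 - 398) = -3794*3487 = -13229678)
(7*(-777))/d = (7*(-777))/(-13229678) = -5439*(-1/13229678) = 777/1889954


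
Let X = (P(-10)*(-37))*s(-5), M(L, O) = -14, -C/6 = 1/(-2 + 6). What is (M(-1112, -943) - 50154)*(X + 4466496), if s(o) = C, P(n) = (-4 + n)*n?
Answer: -224464976688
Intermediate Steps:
P(n) = n*(-4 + n)
C = -3/2 (C = -6/(-2 + 6) = -6/4 = -6*¼ = -3/2 ≈ -1.5000)
s(o) = -3/2
X = 7770 (X = (-10*(-4 - 10)*(-37))*(-3/2) = (-10*(-14)*(-37))*(-3/2) = (140*(-37))*(-3/2) = -5180*(-3/2) = 7770)
(M(-1112, -943) - 50154)*(X + 4466496) = (-14 - 50154)*(7770 + 4466496) = -50168*4474266 = -224464976688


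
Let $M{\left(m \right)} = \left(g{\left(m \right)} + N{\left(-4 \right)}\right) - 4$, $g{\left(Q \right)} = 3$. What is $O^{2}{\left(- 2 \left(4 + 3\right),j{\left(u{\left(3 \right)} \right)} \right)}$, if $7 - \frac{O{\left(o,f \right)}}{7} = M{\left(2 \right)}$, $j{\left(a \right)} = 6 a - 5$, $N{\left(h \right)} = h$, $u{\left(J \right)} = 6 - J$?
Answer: $7056$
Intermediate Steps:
$j{\left(a \right)} = -5 + 6 a$
$M{\left(m \right)} = -5$ ($M{\left(m \right)} = \left(3 - 4\right) - 4 = -1 - 4 = -5$)
$O{\left(o,f \right)} = 84$ ($O{\left(o,f \right)} = 49 - -35 = 49 + 35 = 84$)
$O^{2}{\left(- 2 \left(4 + 3\right),j{\left(u{\left(3 \right)} \right)} \right)} = 84^{2} = 7056$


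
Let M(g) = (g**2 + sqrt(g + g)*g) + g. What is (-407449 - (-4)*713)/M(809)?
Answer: -163861785/264737969 + 404597*sqrt(1618)/529475938 ≈ -0.58822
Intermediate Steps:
M(g) = g + g**2 + sqrt(2)*g**(3/2) (M(g) = (g**2 + sqrt(2*g)*g) + g = (g**2 + (sqrt(2)*sqrt(g))*g) + g = (g**2 + sqrt(2)*g**(3/2)) + g = g + g**2 + sqrt(2)*g**(3/2))
(-407449 - (-4)*713)/M(809) = (-407449 - (-4)*713)/(809 + 809**2 + sqrt(2)*809**(3/2)) = (-407449 - 1*(-2852))/(809 + 654481 + sqrt(2)*(809*sqrt(809))) = (-407449 + 2852)/(809 + 654481 + 809*sqrt(1618)) = -404597/(655290 + 809*sqrt(1618))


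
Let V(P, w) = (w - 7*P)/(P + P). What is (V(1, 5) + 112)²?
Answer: 12321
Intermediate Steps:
V(P, w) = (w - 7*P)/(2*P) (V(P, w) = (w - 7*P)/((2*P)) = (w - 7*P)*(1/(2*P)) = (w - 7*P)/(2*P))
(V(1, 5) + 112)² = ((½)*(5 - 7*1)/1 + 112)² = ((½)*1*(5 - 7) + 112)² = ((½)*1*(-2) + 112)² = (-1 + 112)² = 111² = 12321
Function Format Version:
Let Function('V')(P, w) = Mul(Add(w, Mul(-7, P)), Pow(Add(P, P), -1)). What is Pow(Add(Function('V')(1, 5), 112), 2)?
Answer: 12321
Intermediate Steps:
Function('V')(P, w) = Mul(Rational(1, 2), Pow(P, -1), Add(w, Mul(-7, P))) (Function('V')(P, w) = Mul(Add(w, Mul(-7, P)), Pow(Mul(2, P), -1)) = Mul(Add(w, Mul(-7, P)), Mul(Rational(1, 2), Pow(P, -1))) = Mul(Rational(1, 2), Pow(P, -1), Add(w, Mul(-7, P))))
Pow(Add(Function('V')(1, 5), 112), 2) = Pow(Add(Mul(Rational(1, 2), Pow(1, -1), Add(5, Mul(-7, 1))), 112), 2) = Pow(Add(Mul(Rational(1, 2), 1, Add(5, -7)), 112), 2) = Pow(Add(Mul(Rational(1, 2), 1, -2), 112), 2) = Pow(Add(-1, 112), 2) = Pow(111, 2) = 12321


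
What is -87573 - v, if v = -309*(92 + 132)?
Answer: -18357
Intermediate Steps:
v = -69216 (v = -309*224 = -69216)
-87573 - v = -87573 - 1*(-69216) = -87573 + 69216 = -18357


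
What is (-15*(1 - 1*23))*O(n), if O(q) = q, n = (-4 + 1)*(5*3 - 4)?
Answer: -10890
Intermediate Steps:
n = -33 (n = -3*(15 - 4) = -3*11 = -33)
(-15*(1 - 1*23))*O(n) = -15*(1 - 1*23)*(-33) = -15*(1 - 23)*(-33) = -15*(-22)*(-33) = 330*(-33) = -10890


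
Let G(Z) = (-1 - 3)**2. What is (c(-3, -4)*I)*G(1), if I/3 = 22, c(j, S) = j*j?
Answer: 9504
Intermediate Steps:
G(Z) = 16 (G(Z) = (-4)**2 = 16)
c(j, S) = j**2
I = 66 (I = 3*22 = 66)
(c(-3, -4)*I)*G(1) = ((-3)**2*66)*16 = (9*66)*16 = 594*16 = 9504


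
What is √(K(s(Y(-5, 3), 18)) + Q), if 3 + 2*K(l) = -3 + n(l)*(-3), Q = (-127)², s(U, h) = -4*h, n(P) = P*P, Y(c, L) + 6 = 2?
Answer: 5*√334 ≈ 91.378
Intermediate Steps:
Y(c, L) = -4 (Y(c, L) = -6 + 2 = -4)
n(P) = P²
Q = 16129
K(l) = -3 - 3*l²/2 (K(l) = -3/2 + (-3 + l²*(-3))/2 = -3/2 + (-3 - 3*l²)/2 = -3/2 + (-3/2 - 3*l²/2) = -3 - 3*l²/2)
√(K(s(Y(-5, 3), 18)) + Q) = √((-3 - 3*(-4*18)²/2) + 16129) = √((-3 - 3/2*(-72)²) + 16129) = √((-3 - 3/2*5184) + 16129) = √((-3 - 7776) + 16129) = √(-7779 + 16129) = √8350 = 5*√334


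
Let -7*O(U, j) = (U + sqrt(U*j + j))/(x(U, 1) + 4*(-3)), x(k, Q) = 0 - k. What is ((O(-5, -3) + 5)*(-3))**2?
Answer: 518508/2401 + 8640*sqrt(3)/2401 ≈ 222.19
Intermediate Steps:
x(k, Q) = -k
O(U, j) = -(U + sqrt(j + U*j))/(7*(-12 - U)) (O(U, j) = -(U + sqrt(U*j + j))/(7*(-U + 4*(-3))) = -(U + sqrt(j + U*j))/(7*(-U - 12)) = -(U + sqrt(j + U*j))/(7*(-12 - U)))
((O(-5, -3) + 5)*(-3))**2 = (((-5 + sqrt(-3*(1 - 5)))/(7*(12 - 5)) + 5)*(-3))**2 = (((1/7)*(-5 + sqrt(-3*(-4)))/7 + 5)*(-3))**2 = (((1/7)*(1/7)*(-5 + sqrt(12)) + 5)*(-3))**2 = (((1/7)*(1/7)*(-5 + 2*sqrt(3)) + 5)*(-3))**2 = (((-5/49 + 2*sqrt(3)/49) + 5)*(-3))**2 = ((240/49 + 2*sqrt(3)/49)*(-3))**2 = (-720/49 - 6*sqrt(3)/49)**2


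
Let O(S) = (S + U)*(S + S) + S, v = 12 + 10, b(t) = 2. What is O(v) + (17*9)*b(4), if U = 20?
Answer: 2176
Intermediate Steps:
v = 22
O(S) = S + 2*S*(20 + S) (O(S) = (S + 20)*(S + S) + S = (20 + S)*(2*S) + S = 2*S*(20 + S) + S = S + 2*S*(20 + S))
O(v) + (17*9)*b(4) = 22*(41 + 2*22) + (17*9)*2 = 22*(41 + 44) + 153*2 = 22*85 + 306 = 1870 + 306 = 2176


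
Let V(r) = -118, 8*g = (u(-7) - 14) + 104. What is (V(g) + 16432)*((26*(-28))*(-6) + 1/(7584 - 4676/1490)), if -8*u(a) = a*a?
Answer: 201227788442757/2823871 ≈ 7.1260e+7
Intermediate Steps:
u(a) = -a**2/8 (u(a) = -a*a/8 = -a**2/8)
g = 671/64 (g = ((-1/8*(-7)**2 - 14) + 104)/8 = ((-1/8*49 - 14) + 104)/8 = ((-49/8 - 14) + 104)/8 = (-161/8 + 104)/8 = (1/8)*(671/8) = 671/64 ≈ 10.484)
(V(g) + 16432)*((26*(-28))*(-6) + 1/(7584 - 4676/1490)) = (-118 + 16432)*((26*(-28))*(-6) + 1/(7584 - 4676/1490)) = 16314*(-728*(-6) + 1/(7584 - 4676*1/1490)) = 16314*(4368 + 1/(7584 - 2338/745)) = 16314*(4368 + 1/(5647742/745)) = 16314*(4368 + 745/5647742) = 16314*(24669337801/5647742) = 201227788442757/2823871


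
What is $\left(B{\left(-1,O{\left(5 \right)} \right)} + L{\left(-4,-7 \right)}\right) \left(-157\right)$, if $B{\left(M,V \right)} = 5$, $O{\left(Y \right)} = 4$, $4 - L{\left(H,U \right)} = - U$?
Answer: $-314$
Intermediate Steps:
$L{\left(H,U \right)} = 4 + U$ ($L{\left(H,U \right)} = 4 - - U = 4 + U$)
$\left(B{\left(-1,O{\left(5 \right)} \right)} + L{\left(-4,-7 \right)}\right) \left(-157\right) = \left(5 + \left(4 - 7\right)\right) \left(-157\right) = \left(5 - 3\right) \left(-157\right) = 2 \left(-157\right) = -314$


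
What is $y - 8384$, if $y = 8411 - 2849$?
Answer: $-2822$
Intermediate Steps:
$y = 5562$
$y - 8384 = 5562 - 8384 = -2822$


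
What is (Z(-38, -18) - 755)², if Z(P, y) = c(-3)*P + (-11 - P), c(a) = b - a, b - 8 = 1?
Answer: 1401856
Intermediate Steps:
b = 9 (b = 8 + 1 = 9)
c(a) = 9 - a
Z(P, y) = -11 + 11*P (Z(P, y) = (9 - 1*(-3))*P + (-11 - P) = (9 + 3)*P + (-11 - P) = 12*P + (-11 - P) = -11 + 11*P)
(Z(-38, -18) - 755)² = ((-11 + 11*(-38)) - 755)² = ((-11 - 418) - 755)² = (-429 - 755)² = (-1184)² = 1401856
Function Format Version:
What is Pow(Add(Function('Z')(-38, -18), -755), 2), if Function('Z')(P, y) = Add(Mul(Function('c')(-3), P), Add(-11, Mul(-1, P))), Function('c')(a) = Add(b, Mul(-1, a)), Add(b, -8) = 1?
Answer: 1401856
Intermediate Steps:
b = 9 (b = Add(8, 1) = 9)
Function('c')(a) = Add(9, Mul(-1, a))
Function('Z')(P, y) = Add(-11, Mul(11, P)) (Function('Z')(P, y) = Add(Mul(Add(9, Mul(-1, -3)), P), Add(-11, Mul(-1, P))) = Add(Mul(Add(9, 3), P), Add(-11, Mul(-1, P))) = Add(Mul(12, P), Add(-11, Mul(-1, P))) = Add(-11, Mul(11, P)))
Pow(Add(Function('Z')(-38, -18), -755), 2) = Pow(Add(Add(-11, Mul(11, -38)), -755), 2) = Pow(Add(Add(-11, -418), -755), 2) = Pow(Add(-429, -755), 2) = Pow(-1184, 2) = 1401856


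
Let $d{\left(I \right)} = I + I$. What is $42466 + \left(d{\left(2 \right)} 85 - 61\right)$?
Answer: $42745$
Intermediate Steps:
$d{\left(I \right)} = 2 I$
$42466 + \left(d{\left(2 \right)} 85 - 61\right) = 42466 - \left(61 - 2 \cdot 2 \cdot 85\right) = 42466 + \left(4 \cdot 85 - 61\right) = 42466 + \left(340 - 61\right) = 42466 + 279 = 42745$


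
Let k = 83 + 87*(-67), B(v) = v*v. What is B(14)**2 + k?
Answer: 32670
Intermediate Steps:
B(v) = v**2
k = -5746 (k = 83 - 5829 = -5746)
B(14)**2 + k = (14**2)**2 - 5746 = 196**2 - 5746 = 38416 - 5746 = 32670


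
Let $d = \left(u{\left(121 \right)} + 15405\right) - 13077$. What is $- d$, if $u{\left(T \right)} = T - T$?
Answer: $-2328$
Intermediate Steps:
$u{\left(T \right)} = 0$
$d = 2328$ ($d = \left(0 + 15405\right) - 13077 = 15405 - 13077 = 2328$)
$- d = \left(-1\right) 2328 = -2328$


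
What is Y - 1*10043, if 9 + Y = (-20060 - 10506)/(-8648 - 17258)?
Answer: -130188273/12953 ≈ -10051.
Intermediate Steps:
Y = -101294/12953 (Y = -9 + (-20060 - 10506)/(-8648 - 17258) = -9 - 30566/(-25906) = -9 - 30566*(-1/25906) = -9 + 15283/12953 = -101294/12953 ≈ -7.8201)
Y - 1*10043 = -101294/12953 - 1*10043 = -101294/12953 - 10043 = -130188273/12953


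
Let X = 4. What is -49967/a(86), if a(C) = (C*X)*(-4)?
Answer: 49967/1376 ≈ 36.313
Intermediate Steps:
a(C) = -16*C (a(C) = (C*4)*(-4) = (4*C)*(-4) = -16*C)
-49967/a(86) = -49967/((-16*86)) = -49967/(-1376) = -49967*(-1/1376) = 49967/1376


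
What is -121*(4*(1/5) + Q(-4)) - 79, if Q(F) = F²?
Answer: -10559/5 ≈ -2111.8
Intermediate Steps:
-121*(4*(1/5) + Q(-4)) - 79 = -121*(4*(1/5) + (-4)²) - 79 = -121*(4*(1*(⅕)) + 16) - 79 = -121*(4*(⅕) + 16) - 79 = -121*(⅘ + 16) - 79 = -121*84/5 - 79 = -10164/5 - 79 = -10559/5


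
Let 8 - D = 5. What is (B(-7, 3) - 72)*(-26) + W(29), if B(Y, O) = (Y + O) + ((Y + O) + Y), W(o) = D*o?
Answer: 2349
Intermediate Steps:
D = 3 (D = 8 - 1*5 = 8 - 5 = 3)
W(o) = 3*o
B(Y, O) = 2*O + 3*Y (B(Y, O) = (O + Y) + ((O + Y) + Y) = (O + Y) + (O + 2*Y) = 2*O + 3*Y)
(B(-7, 3) - 72)*(-26) + W(29) = ((2*3 + 3*(-7)) - 72)*(-26) + 3*29 = ((6 - 21) - 72)*(-26) + 87 = (-15 - 72)*(-26) + 87 = -87*(-26) + 87 = 2262 + 87 = 2349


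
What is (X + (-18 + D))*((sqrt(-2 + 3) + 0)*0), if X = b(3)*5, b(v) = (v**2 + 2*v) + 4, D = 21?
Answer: 0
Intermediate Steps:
b(v) = 4 + v**2 + 2*v
X = 95 (X = (4 + 3**2 + 2*3)*5 = (4 + 9 + 6)*5 = 19*5 = 95)
(X + (-18 + D))*((sqrt(-2 + 3) + 0)*0) = (95 + (-18 + 21))*((sqrt(-2 + 3) + 0)*0) = (95 + 3)*((sqrt(1) + 0)*0) = 98*((1 + 0)*0) = 98*(1*0) = 98*0 = 0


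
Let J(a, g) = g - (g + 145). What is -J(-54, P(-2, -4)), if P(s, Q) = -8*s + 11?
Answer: 145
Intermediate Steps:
P(s, Q) = 11 - 8*s
J(a, g) = -145 (J(a, g) = g - (145 + g) = g + (-145 - g) = -145)
-J(-54, P(-2, -4)) = -1*(-145) = 145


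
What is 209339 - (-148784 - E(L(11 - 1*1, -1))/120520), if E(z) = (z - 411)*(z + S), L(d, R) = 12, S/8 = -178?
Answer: 10790386837/30130 ≈ 3.5813e+5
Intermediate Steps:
S = -1424 (S = 8*(-178) = -1424)
E(z) = (-1424 + z)*(-411 + z) (E(z) = (z - 411)*(z - 1424) = (-411 + z)*(-1424 + z) = (-1424 + z)*(-411 + z))
209339 - (-148784 - E(L(11 - 1*1, -1))/120520) = 209339 - (-148784 - (585264 + 12² - 1835*12)/120520) = 209339 - (-148784 - (585264 + 144 - 22020)/120520) = 209339 - (-148784 - 563388/120520) = 209339 - (-148784 - 1*140847/30130) = 209339 - (-148784 - 140847/30130) = 209339 - 1*(-4483002767/30130) = 209339 + 4483002767/30130 = 10790386837/30130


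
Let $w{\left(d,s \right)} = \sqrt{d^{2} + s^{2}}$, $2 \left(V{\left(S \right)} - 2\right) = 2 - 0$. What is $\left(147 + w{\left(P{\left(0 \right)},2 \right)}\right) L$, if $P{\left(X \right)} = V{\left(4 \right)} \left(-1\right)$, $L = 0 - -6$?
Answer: $882 + 6 \sqrt{13} \approx 903.63$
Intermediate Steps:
$L = 6$ ($L = 0 + 6 = 6$)
$V{\left(S \right)} = 3$ ($V{\left(S \right)} = 2 + \frac{2 - 0}{2} = 2 + \frac{2 + 0}{2} = 2 + \frac{1}{2} \cdot 2 = 2 + 1 = 3$)
$P{\left(X \right)} = -3$ ($P{\left(X \right)} = 3 \left(-1\right) = -3$)
$\left(147 + w{\left(P{\left(0 \right)},2 \right)}\right) L = \left(147 + \sqrt{\left(-3\right)^{2} + 2^{2}}\right) 6 = \left(147 + \sqrt{9 + 4}\right) 6 = \left(147 + \sqrt{13}\right) 6 = 882 + 6 \sqrt{13}$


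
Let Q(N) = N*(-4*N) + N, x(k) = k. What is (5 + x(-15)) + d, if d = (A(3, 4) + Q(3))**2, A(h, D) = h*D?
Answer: 431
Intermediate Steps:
Q(N) = N - 4*N**2 (Q(N) = -4*N**2 + N = N - 4*N**2)
A(h, D) = D*h
d = 441 (d = (4*3 + 3*(1 - 4*3))**2 = (12 + 3*(1 - 12))**2 = (12 + 3*(-11))**2 = (12 - 33)**2 = (-21)**2 = 441)
(5 + x(-15)) + d = (5 - 15) + 441 = -10 + 441 = 431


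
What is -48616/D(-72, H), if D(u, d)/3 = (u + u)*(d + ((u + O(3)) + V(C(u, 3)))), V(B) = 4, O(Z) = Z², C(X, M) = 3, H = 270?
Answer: 6077/11394 ≈ 0.53335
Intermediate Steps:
D(u, d) = 6*u*(13 + d + u) (D(u, d) = 3*((u + u)*(d + ((u + 3²) + 4))) = 3*((2*u)*(d + ((u + 9) + 4))) = 3*((2*u)*(d + ((9 + u) + 4))) = 3*((2*u)*(d + (13 + u))) = 3*((2*u)*(13 + d + u)) = 3*(2*u*(13 + d + u)) = 6*u*(13 + d + u))
-48616/D(-72, H) = -48616*(-1/(432*(13 + 270 - 72))) = -48616/(6*(-72)*211) = -48616/(-91152) = -48616*(-1/91152) = 6077/11394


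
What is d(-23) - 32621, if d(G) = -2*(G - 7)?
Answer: -32561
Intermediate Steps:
d(G) = 14 - 2*G (d(G) = -2*(-7 + G) = 14 - 2*G)
d(-23) - 32621 = (14 - 2*(-23)) - 32621 = (14 + 46) - 32621 = 60 - 32621 = -32561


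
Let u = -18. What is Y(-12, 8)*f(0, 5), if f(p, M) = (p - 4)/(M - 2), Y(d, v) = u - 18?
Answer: 48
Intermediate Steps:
Y(d, v) = -36 (Y(d, v) = -18 - 18 = -36)
f(p, M) = (-4 + p)/(-2 + M)
Y(-12, 8)*f(0, 5) = -36*(-4 + 0)/(-2 + 5) = -36*(-4)/3 = -12*(-4) = -36*(-4/3) = 48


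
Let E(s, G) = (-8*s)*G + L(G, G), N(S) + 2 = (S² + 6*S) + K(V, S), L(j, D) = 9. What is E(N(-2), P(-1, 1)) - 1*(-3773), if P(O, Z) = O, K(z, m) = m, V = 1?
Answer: 3686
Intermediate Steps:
N(S) = -2 + S² + 7*S (N(S) = -2 + ((S² + 6*S) + S) = -2 + (S² + 7*S) = -2 + S² + 7*S)
E(s, G) = 9 - 8*G*s (E(s, G) = (-8*s)*G + 9 = -8*G*s + 9 = 9 - 8*G*s)
E(N(-2), P(-1, 1)) - 1*(-3773) = (9 - 8*(-1)*(-2 + (-2)² + 7*(-2))) - 1*(-3773) = (9 - 8*(-1)*(-2 + 4 - 14)) + 3773 = (9 - 8*(-1)*(-12)) + 3773 = (9 - 96) + 3773 = -87 + 3773 = 3686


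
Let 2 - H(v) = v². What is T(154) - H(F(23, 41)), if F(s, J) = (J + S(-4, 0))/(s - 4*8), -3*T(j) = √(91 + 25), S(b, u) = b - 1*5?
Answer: 862/81 - 2*√29/3 ≈ 7.0519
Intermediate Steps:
S(b, u) = -5 + b (S(b, u) = b - 5 = -5 + b)
T(j) = -2*√29/3 (T(j) = -√(91 + 25)/3 = -2*√29/3)
F(s, J) = (-9 + J)/(-32 + s) (F(s, J) = (J + (-5 - 4))/(s - 4*8) = (J - 9)/(s - 32) = (-9 + J)/(-32 + s))
H(v) = 2 - v²
T(154) - H(F(23, 41)) = -2*√29/3 - (2 - ((-9 + 41)/(-32 + 23))²) = -2*√29/3 - (2 - (32/(-9))²) = -2*√29/3 - (2 - (-⅑*32)²) = -2*√29/3 - (2 - (-32/9)²) = -2*√29/3 - (2 - 1*1024/81) = -2*√29/3 - (2 - 1024/81) = -2*√29/3 - 1*(-862/81) = -2*√29/3 + 862/81 = 862/81 - 2*√29/3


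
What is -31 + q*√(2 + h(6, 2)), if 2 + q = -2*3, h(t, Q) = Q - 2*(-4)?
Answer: -31 - 16*√3 ≈ -58.713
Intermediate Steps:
h(t, Q) = 8 + Q (h(t, Q) = Q + 8 = 8 + Q)
q = -8 (q = -2 - 2*3 = -2 - 6 = -8)
-31 + q*√(2 + h(6, 2)) = -31 - 8*√(2 + (8 + 2)) = -31 - 8*√(2 + 10) = -31 - 16*√3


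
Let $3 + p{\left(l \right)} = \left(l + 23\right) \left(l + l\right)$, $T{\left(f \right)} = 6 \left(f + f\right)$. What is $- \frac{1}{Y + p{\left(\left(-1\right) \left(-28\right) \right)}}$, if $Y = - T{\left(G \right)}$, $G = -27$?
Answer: $- \frac{1}{3177} \approx -0.00031476$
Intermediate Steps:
$T{\left(f \right)} = 12 f$ ($T{\left(f \right)} = 6 \cdot 2 f = 12 f$)
$p{\left(l \right)} = -3 + 2 l \left(23 + l\right)$ ($p{\left(l \right)} = -3 + \left(l + 23\right) \left(l + l\right) = -3 + \left(23 + l\right) 2 l = -3 + 2 l \left(23 + l\right)$)
$Y = 324$ ($Y = - 12 \left(-27\right) = \left(-1\right) \left(-324\right) = 324$)
$- \frac{1}{Y + p{\left(\left(-1\right) \left(-28\right) \right)}} = - \frac{1}{324 + \left(-3 + 2 \left(\left(-1\right) \left(-28\right)\right)^{2} + 46 \left(\left(-1\right) \left(-28\right)\right)\right)} = - \frac{1}{324 + \left(-3 + 2 \cdot 28^{2} + 46 \cdot 28\right)} = - \frac{1}{324 + \left(-3 + 2 \cdot 784 + 1288\right)} = - \frac{1}{324 + \left(-3 + 1568 + 1288\right)} = - \frac{1}{324 + 2853} = - \frac{1}{3177}$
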